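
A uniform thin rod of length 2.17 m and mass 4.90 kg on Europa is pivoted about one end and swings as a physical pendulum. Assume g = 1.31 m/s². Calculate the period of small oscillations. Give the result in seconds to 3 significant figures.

For a physical pendulum T = 2π√(I/(mgd)), with d = 1.085 m from pivot to centre of mass.
I_cm = mL²/12 = 4.90 × 2.17²/12 = 1.923 kg·m²; I = I_cm + md² = 1.923 + 4.90 × 1.085² = 7.691 kg·m².
T = 2π√(7.691/(4.90 × 1.31 × 1.085)) = 6.60 s.

6.60 s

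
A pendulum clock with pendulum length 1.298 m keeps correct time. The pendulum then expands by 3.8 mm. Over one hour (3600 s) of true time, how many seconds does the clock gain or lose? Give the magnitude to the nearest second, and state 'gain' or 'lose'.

lose 5 s

T ∝ √L, so T'/T = √(1.30180/1.298) = 1.00146.
In 3600 s of true time the clock registers 3600/1.00146 = 3594.7 s, so it loses 5 s.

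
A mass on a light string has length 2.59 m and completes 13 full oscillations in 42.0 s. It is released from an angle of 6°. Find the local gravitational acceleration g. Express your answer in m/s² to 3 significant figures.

T = 42.0/13 = 3.231 s.
From T = 2π√(L/g), g = 4π²L/T² = 4π² × 2.59/3.231² = 9.80 m/s².

9.80 m/s²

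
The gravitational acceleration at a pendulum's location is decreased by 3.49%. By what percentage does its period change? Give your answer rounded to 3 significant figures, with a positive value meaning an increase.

1.79%

T ∝ 1/√g, so T'/T = 1/√(0.9651) = 1.018.
Percentage change in T = (1.018 − 1) × 100% = 1.79%.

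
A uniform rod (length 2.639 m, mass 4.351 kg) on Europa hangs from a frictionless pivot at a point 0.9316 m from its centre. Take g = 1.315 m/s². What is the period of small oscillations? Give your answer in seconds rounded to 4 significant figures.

6.832 s

For a physical pendulum T = 2π√(I/(mgd)), with d = 0.93160 m from pivot to centre of mass.
I_cm = mL²/12 = 4.351 × 2.639²/12 = 2.5251 kg·m²; I = I_cm + md² = 2.5251 + 4.351 × 0.93160² = 6.3013 kg·m².
T = 2π√(6.3013/(4.351 × 1.315 × 0.93160)) = 6.832 s.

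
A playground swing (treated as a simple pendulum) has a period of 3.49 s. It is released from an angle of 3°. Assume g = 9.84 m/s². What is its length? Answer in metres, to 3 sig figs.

From T = 2π√(L/g), L = gT²/(4π²) = 9.84 × 3.490²/(4π²) = 3.04 m.

3.04 m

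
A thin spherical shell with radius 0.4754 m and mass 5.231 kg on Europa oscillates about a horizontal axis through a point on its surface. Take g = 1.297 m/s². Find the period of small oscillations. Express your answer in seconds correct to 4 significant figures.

4.911 s

I_cm = (2/3)mr² = 0.78816 kg·m². The pivot is at distance d = 0.4754 m from the centre of mass.
By the parallel-axis theorem, I = I_cm + md² = 0.78816 + 1.1822 = 1.9704 kg·m².
T = 2π√(I/(mgd)) = 2π√(1.9704/(5.231 × 1.297 × 0.4754)) = 4.911 s.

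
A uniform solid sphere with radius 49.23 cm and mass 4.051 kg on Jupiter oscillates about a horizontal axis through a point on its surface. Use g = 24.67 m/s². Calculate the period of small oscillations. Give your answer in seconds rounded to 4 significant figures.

1.050 s

I_cm = (2/5)mr² = 0.39272 kg·m². The pivot is at distance d = 0.4923 m from the centre of mass.
By the parallel-axis theorem, I = I_cm + md² = 0.39272 + 0.98180 = 1.3745 kg·m².
T = 2π√(I/(mgd)) = 2π√(1.3745/(4.051 × 24.67 × 0.4923)) = 1.050 s.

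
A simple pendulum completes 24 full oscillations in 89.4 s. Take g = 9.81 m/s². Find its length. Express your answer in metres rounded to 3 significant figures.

3.45 m

T = 89.4/24 = 3.725 s.
From T = 2π√(L/g), L = gT²/(4π²) = 9.81 × 3.725²/(4π²) = 3.45 m.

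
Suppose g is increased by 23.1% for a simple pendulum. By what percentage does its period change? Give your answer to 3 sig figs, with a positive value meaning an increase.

T ∝ 1/√g, so T'/T = 1/√(1.231) = 0.9013.
Percentage change in T = (0.9013 − 1) × 100% = -9.87%.

-9.87%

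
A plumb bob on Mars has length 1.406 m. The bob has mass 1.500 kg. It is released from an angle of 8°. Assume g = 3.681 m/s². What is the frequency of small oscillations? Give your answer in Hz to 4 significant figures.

0.2575 Hz

T = 2π√(L/g) = 2π√(1.406/3.681) = 3.8832 s, so f = 1/T = 0.2575 Hz.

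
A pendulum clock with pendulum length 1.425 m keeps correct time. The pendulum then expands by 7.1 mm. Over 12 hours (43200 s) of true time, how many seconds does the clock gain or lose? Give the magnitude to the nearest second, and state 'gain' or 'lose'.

T ∝ √L, so T'/T = √(1.43210/1.425) = 1.00249.
In 43200 s of true time the clock registers 43200/1.00249 = 43092.8 s, so it loses 107 s.

lose 107 s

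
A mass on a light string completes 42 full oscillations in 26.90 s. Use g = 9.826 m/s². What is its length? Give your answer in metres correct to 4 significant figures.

T = 26.90/42 = 0.64048 s.
From T = 2π√(L/g), L = gT²/(4π²) = 9.826 × 0.64048²/(4π²) = 0.1021 m.

0.1021 m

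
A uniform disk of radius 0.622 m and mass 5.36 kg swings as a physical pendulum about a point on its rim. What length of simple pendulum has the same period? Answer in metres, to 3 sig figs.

0.933 m

The equivalent simple-pendulum length is L_eq = I/(md), where I is about the pivot and d = 0.6220 m.
I_cm = ½mR² = 1.037 kg·m², so I = I_cm + md² = 1.037 + 2.074 = 3.111 kg·m².
L_eq = 3.111/(5.36 × 0.6220) = 0.933 m.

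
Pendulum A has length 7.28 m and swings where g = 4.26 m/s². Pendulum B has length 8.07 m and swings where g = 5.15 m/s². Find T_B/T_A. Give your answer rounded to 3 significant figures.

T = 2π√(L/g), so T_B/T_A = √((L_B/g_B)/(L_A/g_A)) = √((8.07/5.15)/(7.28/4.26)) = 0.958.

0.958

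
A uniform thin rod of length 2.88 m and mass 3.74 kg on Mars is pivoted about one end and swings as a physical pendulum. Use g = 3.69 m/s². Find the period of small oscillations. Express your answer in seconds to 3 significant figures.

For a physical pendulum T = 2π√(I/(mgd)), with d = 1.440 m from pivot to centre of mass.
I_cm = mL²/12 = 3.74 × 2.88²/12 = 2.585 kg·m²; I = I_cm + md² = 2.585 + 3.74 × 1.440² = 10.34 kg·m².
T = 2π√(10.34/(3.74 × 3.69 × 1.440)) = 4.53 s.

4.53 s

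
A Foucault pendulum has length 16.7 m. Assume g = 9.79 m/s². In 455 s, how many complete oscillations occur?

55

T = 2π√(L/g) = 2π√(16.7/9.79) = 8.206 s.
Number of complete oscillations = ⌊455/8.206⌋ = ⌊55.45⌋ = 55.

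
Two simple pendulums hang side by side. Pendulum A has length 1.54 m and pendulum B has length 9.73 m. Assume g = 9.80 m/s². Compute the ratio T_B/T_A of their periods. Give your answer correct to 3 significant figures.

T ∝ √L, so T_B/T_A = √(L_B/L_A) = √(9.73/1.54) = 2.51.

2.51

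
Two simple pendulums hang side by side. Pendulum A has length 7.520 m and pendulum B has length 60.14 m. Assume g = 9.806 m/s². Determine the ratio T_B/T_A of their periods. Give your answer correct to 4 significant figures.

2.828

T ∝ √L, so T_B/T_A = √(L_B/L_A) = √(60.14/7.520) = 2.828.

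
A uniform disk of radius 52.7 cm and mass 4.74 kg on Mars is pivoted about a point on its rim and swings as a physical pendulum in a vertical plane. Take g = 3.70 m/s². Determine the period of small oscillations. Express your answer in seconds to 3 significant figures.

2.90 s

I_cm = ½mr² = 0.6582 kg·m². The pivot is at distance d = 0.527 m from the centre of mass.
By the parallel-axis theorem, I = I_cm + md² = 0.6582 + 1.316 = 1.975 kg·m².
T = 2π√(I/(mgd)) = 2π√(1.975/(4.74 × 3.70 × 0.527)) = 2.90 s.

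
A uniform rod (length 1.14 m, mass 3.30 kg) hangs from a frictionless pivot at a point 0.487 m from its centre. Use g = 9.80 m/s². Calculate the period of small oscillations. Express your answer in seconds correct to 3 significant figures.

For a physical pendulum T = 2π√(I/(mgd)), with d = 0.4870 m from pivot to centre of mass.
I_cm = mL²/12 = 3.30 × 1.14²/12 = 0.3574 kg·m²; I = I_cm + md² = 0.3574 + 3.30 × 0.4870² = 1.140 kg·m².
T = 2π√(1.140/(3.30 × 9.80 × 0.4870)) = 1.69 s.

1.69 s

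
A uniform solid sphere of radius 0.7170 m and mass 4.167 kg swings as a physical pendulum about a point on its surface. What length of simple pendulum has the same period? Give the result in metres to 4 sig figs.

1.004 m

The equivalent simple-pendulum length is L_eq = I/(md), where I is about the pivot and d = 0.71700 m.
I_cm = (2/5)mR² = 0.85688 kg·m², so I = I_cm + md² = 0.85688 + 2.1422 = 2.9991 kg·m².
L_eq = 2.9991/(4.167 × 0.71700) = 1.004 m.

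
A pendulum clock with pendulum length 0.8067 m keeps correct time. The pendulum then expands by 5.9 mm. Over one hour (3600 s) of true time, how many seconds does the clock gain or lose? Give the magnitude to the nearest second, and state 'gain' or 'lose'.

T ∝ √L, so T'/T = √(0.81260/0.8067) = 1.00365.
In 3600 s of true time the clock registers 3600/1.00365 = 3586.9 s, so it loses 13 s.

lose 13 s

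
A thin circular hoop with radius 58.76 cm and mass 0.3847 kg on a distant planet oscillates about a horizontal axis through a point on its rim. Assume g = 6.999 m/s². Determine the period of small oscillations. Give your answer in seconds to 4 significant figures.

I_cm = mr² = 0.13283 kg·m². The pivot is at distance d = 0.5876 m from the centre of mass.
By the parallel-axis theorem, I = I_cm + md² = 0.13283 + 0.13283 = 0.26565 kg·m².
T = 2π√(I/(mgd)) = 2π√(0.26565/(0.3847 × 6.999 × 0.5876)) = 2.575 s.

2.575 s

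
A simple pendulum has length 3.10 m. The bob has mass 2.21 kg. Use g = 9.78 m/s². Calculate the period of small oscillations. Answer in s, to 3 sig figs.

T = 2π√(L/g) = 2π√(3.10/9.78) = 2π × 0.5630 = 3.54 s.

3.54 s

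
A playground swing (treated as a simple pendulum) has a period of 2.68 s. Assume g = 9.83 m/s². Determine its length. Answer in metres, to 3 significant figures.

1.79 m

From T = 2π√(L/g), L = gT²/(4π²) = 9.83 × 2.680²/(4π²) = 1.79 m.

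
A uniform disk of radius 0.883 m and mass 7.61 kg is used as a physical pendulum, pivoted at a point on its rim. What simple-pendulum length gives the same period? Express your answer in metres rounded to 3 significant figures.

1.32 m

The equivalent simple-pendulum length is L_eq = I/(md), where I is about the pivot and d = 0.8830 m.
I_cm = ½mR² = 2.967 kg·m², so I = I_cm + md² = 2.967 + 5.933 = 8.900 kg·m².
L_eq = 8.900/(7.61 × 0.8830) = 1.32 m.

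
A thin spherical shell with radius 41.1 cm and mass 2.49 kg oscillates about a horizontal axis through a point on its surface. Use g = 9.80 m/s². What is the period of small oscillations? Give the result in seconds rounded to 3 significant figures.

1.66 s

I_cm = (2/3)mr² = 0.2804 kg·m². The pivot is at distance d = 0.411 m from the centre of mass.
By the parallel-axis theorem, I = I_cm + md² = 0.2804 + 0.4206 = 0.7010 kg·m².
T = 2π√(I/(mgd)) = 2π√(0.7010/(2.49 × 9.80 × 0.411)) = 1.66 s.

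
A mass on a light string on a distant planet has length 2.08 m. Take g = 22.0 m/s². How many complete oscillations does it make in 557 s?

288

T = 2π√(L/g) = 2π√(2.08/22.0) = 1.932 s.
Number of complete oscillations = ⌊557/1.932⌋ = ⌊288.3⌋ = 288.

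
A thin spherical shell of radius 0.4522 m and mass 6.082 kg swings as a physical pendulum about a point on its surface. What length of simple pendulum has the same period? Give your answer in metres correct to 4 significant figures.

0.7537 m

The equivalent simple-pendulum length is L_eq = I/(md), where I is about the pivot and d = 0.45220 m.
I_cm = (2/3)mR² = 0.82912 kg·m², so I = I_cm + md² = 0.82912 + 1.2437 = 2.0728 kg·m².
L_eq = 2.0728/(6.082 × 0.45220) = 0.7537 m.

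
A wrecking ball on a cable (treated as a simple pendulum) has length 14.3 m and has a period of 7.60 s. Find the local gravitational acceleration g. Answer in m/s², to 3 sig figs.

From T = 2π√(L/g), g = 4π²L/T² = 4π² × 14.3/7.600² = 9.77 m/s².

9.77 m/s²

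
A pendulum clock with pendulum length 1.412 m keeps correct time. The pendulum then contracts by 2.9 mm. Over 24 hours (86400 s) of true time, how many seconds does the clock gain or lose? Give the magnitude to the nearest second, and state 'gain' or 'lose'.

gain 89 s

T ∝ √L, so T'/T = √(1.40910/1.412) = 0.998973.
In 86400 s of true time the clock registers 86400/0.998973 = 86488.9 s, so it gains 89 s.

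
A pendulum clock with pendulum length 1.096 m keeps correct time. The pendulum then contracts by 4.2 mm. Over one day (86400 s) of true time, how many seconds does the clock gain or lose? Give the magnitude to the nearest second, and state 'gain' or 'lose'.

gain 166 s

T ∝ √L, so T'/T = √(1.09180/1.096) = 0.998082.
In 86400 s of true time the clock registers 86400/0.998082 = 86566.0 s, so it gains 166 s.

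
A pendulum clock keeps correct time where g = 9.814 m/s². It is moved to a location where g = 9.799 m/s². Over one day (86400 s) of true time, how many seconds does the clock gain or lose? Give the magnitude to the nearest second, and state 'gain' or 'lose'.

lose 66 s

The clock's period scales as T ∝ 1/√g, so T'/T = √(9.814/9.799) = 1.00077.
In 86400 s of true time the clock registers 86400/1.00077 = 86333.9 s, so it loses 66 s.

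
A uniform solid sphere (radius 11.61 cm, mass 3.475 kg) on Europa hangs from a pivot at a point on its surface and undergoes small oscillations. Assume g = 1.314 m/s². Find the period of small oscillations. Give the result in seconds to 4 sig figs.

2.210 s

I_cm = (2/5)mr² = 0.018736 kg·m². The pivot is at distance d = 0.1161 m from the centre of mass.
By the parallel-axis theorem, I = I_cm + md² = 0.018736 + 0.046840 = 0.065576 kg·m².
T = 2π√(I/(mgd)) = 2π√(0.065576/(3.475 × 1.314 × 0.1161)) = 2.210 s.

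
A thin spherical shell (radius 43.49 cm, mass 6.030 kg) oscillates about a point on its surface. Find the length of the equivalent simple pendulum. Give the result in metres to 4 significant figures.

0.7248 m

The equivalent simple-pendulum length is L_eq = I/(md), where I is about the pivot and d = 0.43490 m.
I_cm = (2/3)mR² = 0.76033 kg·m², so I = I_cm + md² = 0.76033 + 1.1405 = 1.9008 kg·m².
L_eq = 1.9008/(6.030 × 0.43490) = 0.7248 m.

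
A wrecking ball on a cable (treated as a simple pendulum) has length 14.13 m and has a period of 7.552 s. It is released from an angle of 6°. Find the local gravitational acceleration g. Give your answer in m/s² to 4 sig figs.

9.781 m/s²

From T = 2π√(L/g), g = 4π²L/T² = 4π² × 14.13/7.5520² = 9.781 m/s².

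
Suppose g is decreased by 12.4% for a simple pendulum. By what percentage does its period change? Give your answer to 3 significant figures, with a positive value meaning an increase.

6.84%

T ∝ 1/√g, so T'/T = 1/√(0.8760) = 1.068.
Percentage change in T = (1.068 − 1) × 100% = 6.84%.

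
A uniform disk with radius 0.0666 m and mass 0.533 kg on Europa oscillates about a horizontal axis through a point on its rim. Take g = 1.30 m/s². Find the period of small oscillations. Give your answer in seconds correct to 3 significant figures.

1.74 s

I_cm = ½mr² = 0.001182 kg·m². The pivot is at distance d = 0.0666 m from the centre of mass.
By the parallel-axis theorem, I = I_cm + md² = 0.001182 + 0.002364 = 0.003546 kg·m².
T = 2π√(I/(mgd)) = 2π√(0.003546/(0.533 × 1.30 × 0.0666)) = 1.74 s.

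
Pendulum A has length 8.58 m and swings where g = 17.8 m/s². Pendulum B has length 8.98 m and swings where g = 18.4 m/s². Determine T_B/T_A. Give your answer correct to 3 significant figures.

T = 2π√(L/g), so T_B/T_A = √((L_B/g_B)/(L_A/g_A)) = √((8.98/18.4)/(8.58/17.8)) = 1.01.

1.01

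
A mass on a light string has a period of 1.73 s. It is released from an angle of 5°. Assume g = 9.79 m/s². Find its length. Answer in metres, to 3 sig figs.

0.742 m

From T = 2π√(L/g), L = gT²/(4π²) = 9.79 × 1.730²/(4π²) = 0.742 m.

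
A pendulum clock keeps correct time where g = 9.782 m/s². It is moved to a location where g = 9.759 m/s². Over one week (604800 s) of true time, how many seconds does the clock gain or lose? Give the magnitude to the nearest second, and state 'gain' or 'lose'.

The clock's period scales as T ∝ 1/√g, so T'/T = √(9.782/9.759) = 1.00118.
In 604800 s of true time the clock registers 604800/1.00118 = 604088.6 s, so it loses 711 s.

lose 711 s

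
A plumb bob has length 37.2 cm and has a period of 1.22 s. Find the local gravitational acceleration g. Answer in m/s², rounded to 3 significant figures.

From T = 2π√(L/g), g = 4π²L/T² = 4π² × 0.372/1.220² = 9.87 m/s².

9.87 m/s²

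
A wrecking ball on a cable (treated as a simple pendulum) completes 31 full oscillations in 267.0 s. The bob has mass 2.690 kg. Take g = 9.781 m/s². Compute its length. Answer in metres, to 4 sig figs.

18.38 m

T = 267.0/31 = 8.6129 s.
From T = 2π√(L/g), L = gT²/(4π²) = 9.781 × 8.6129²/(4π²) = 18.38 m.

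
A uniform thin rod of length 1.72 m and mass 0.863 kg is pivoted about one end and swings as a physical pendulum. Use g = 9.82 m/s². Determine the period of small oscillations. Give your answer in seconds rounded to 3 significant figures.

For a physical pendulum T = 2π√(I/(mgd)), with d = 0.8600 m from pivot to centre of mass.
I_cm = mL²/12 = 0.863 × 1.72²/12 = 0.2128 kg·m²; I = I_cm + md² = 0.2128 + 0.863 × 0.8600² = 0.8510 kg·m².
T = 2π√(0.8510/(0.863 × 9.82 × 0.8600)) = 2.15 s.

2.15 s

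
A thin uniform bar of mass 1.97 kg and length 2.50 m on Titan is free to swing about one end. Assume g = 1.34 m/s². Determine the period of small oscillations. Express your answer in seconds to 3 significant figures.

7.01 s

For a physical pendulum T = 2π√(I/(mgd)), with d = 1.250 m from pivot to centre of mass.
I_cm = mL²/12 = 1.97 × 2.50²/12 = 1.026 kg·m²; I = I_cm + md² = 1.026 + 1.97 × 1.250² = 4.104 kg·m².
T = 2π√(4.104/(1.97 × 1.34 × 1.250)) = 7.01 s.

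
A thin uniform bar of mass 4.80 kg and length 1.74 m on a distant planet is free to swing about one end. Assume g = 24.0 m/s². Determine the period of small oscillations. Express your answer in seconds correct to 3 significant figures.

1.38 s

For a physical pendulum T = 2π√(I/(mgd)), with d = 0.8700 m from pivot to centre of mass.
I_cm = mL²/12 = 4.80 × 1.74²/12 = 1.211 kg·m²; I = I_cm + md² = 1.211 + 4.80 × 0.8700² = 4.844 kg·m².
T = 2π√(4.844/(4.80 × 24.0 × 0.8700)) = 1.38 s.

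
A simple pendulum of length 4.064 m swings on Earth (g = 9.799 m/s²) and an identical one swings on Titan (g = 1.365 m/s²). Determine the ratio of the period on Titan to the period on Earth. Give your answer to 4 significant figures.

2.679

T ∝ 1/√g, so T₂/T₁ = √(g₁/g₂) = √(9.799/1.365) = 2.679.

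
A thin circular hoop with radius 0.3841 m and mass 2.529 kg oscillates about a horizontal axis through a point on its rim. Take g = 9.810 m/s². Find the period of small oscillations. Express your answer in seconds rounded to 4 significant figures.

I_cm = mr² = 0.37311 kg·m². The pivot is at distance d = 0.3841 m from the centre of mass.
By the parallel-axis theorem, I = I_cm + md² = 0.37311 + 0.37311 = 0.74622 kg·m².
T = 2π√(I/(mgd)) = 2π√(0.74622/(2.529 × 9.810 × 0.3841)) = 1.758 s.

1.758 s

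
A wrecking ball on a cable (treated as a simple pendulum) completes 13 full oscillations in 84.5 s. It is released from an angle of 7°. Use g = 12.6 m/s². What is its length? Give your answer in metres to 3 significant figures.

T = 84.5/13 = 6.500 s.
From T = 2π√(L/g), L = gT²/(4π²) = 12.6 × 6.500²/(4π²) = 13.5 m.

13.5 m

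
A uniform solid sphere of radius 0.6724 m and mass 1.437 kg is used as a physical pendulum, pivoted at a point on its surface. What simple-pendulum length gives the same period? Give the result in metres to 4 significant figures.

0.9414 m

The equivalent simple-pendulum length is L_eq = I/(md), where I is about the pivot and d = 0.67240 m.
I_cm = (2/5)mR² = 0.25988 kg·m², so I = I_cm + md² = 0.25988 + 0.64970 = 0.90958 kg·m².
L_eq = 0.90958/(1.437 × 0.67240) = 0.9414 m.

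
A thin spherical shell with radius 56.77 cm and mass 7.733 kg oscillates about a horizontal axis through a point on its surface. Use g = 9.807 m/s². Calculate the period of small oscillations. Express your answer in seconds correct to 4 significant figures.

1.952 s

I_cm = (2/3)mr² = 1.6615 kg·m². The pivot is at distance d = 0.5677 m from the centre of mass.
By the parallel-axis theorem, I = I_cm + md² = 1.6615 + 2.4922 = 4.1537 kg·m².
T = 2π√(I/(mgd)) = 2π√(4.1537/(7.733 × 9.807 × 0.5677)) = 1.952 s.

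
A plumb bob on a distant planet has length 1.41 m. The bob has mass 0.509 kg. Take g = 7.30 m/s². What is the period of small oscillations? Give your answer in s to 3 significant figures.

2.76 s

T = 2π√(L/g) = 2π√(1.41/7.30) = 2π × 0.4395 = 2.76 s.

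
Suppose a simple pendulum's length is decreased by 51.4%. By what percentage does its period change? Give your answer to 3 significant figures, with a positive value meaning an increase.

T ∝ √L, so T'/T = √(0.4860) = 0.6971.
Percentage change in T = (0.6971 − 1) × 100% = -30.3%.

-30.3%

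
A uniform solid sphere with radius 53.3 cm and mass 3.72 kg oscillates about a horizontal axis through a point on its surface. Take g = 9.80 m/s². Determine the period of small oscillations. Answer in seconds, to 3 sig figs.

I_cm = (2/5)mr² = 0.4227 kg·m². The pivot is at distance d = 0.533 m from the centre of mass.
By the parallel-axis theorem, I = I_cm + md² = 0.4227 + 1.057 = 1.480 kg·m².
T = 2π√(I/(mgd)) = 2π√(1.480/(3.72 × 9.80 × 0.533)) = 1.73 s.

1.73 s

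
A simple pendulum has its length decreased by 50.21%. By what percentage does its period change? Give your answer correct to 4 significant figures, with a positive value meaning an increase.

-29.44%

T ∝ √L, so T'/T = √(0.49790) = 0.70562.
Percentage change in T = (0.70562 − 1) × 100% = -29.44%.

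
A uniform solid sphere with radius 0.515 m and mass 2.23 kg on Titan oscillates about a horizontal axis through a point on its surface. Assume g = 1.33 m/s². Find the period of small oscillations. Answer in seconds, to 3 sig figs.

I_cm = (2/5)mr² = 0.2366 kg·m². The pivot is at distance d = 0.515 m from the centre of mass.
By the parallel-axis theorem, I = I_cm + md² = 0.2366 + 0.5915 = 0.8280 kg·m².
T = 2π√(I/(mgd)) = 2π√(0.8280/(2.23 × 1.33 × 0.515)) = 4.63 s.

4.63 s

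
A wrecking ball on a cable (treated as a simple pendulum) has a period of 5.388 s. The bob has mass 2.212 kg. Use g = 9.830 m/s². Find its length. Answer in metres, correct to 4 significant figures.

7.229 m

From T = 2π√(L/g), L = gT²/(4π²) = 9.830 × 5.3880²/(4π²) = 7.229 m.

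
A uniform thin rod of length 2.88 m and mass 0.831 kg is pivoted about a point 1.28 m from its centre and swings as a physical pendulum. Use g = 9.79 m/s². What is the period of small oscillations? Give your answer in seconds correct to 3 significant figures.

For a physical pendulum T = 2π√(I/(mgd)), with d = 1.280 m from pivot to centre of mass.
I_cm = mL²/12 = 0.831 × 2.88²/12 = 0.5744 kg·m²; I = I_cm + md² = 0.5744 + 0.831 × 1.280² = 1.936 kg·m².
T = 2π√(1.936/(0.831 × 9.79 × 1.280)) = 2.71 s.

2.71 s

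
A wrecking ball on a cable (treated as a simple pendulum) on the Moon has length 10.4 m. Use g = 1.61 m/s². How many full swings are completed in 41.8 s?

2

T = 2π√(L/g) = 2π√(10.4/1.61) = 15.97 s.
Number of complete oscillations = ⌊41.8/15.97⌋ = ⌊2.618⌋ = 2.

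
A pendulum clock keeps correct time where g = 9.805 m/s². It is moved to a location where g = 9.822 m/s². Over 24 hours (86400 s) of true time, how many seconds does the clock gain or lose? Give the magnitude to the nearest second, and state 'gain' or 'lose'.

The clock's period scales as T ∝ 1/√g, so T'/T = √(9.805/9.822) = 0.999134.
In 86400 s of true time the clock registers 86400/0.999134 = 86474.9 s, so it gains 75 s.

gain 75 s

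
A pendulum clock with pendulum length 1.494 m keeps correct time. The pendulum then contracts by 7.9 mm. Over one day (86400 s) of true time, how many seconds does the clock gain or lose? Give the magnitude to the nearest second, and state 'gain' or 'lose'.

gain 229 s

T ∝ √L, so T'/T = √(1.48610/1.494) = 0.997353.
In 86400 s of true time the clock registers 86400/0.997353 = 86629.3 s, so it gains 229 s.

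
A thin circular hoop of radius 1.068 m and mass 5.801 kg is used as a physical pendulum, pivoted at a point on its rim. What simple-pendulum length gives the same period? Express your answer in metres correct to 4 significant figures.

The equivalent simple-pendulum length is L_eq = I/(md), where I is about the pivot and d = 1.0680 m.
I_cm = mR² = 6.6168 kg·m², so I = I_cm + md² = 6.6168 + 6.6168 = 13.234 kg·m².
L_eq = 13.234/(5.801 × 1.0680) = 2.136 m.

2.136 m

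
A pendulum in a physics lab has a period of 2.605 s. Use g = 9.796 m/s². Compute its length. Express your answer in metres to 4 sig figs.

From T = 2π√(L/g), L = gT²/(4π²) = 9.796 × 2.6050²/(4π²) = 1.684 m.

1.684 m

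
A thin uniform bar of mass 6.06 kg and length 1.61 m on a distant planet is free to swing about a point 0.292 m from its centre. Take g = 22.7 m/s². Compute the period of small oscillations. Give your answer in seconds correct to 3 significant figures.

For a physical pendulum T = 2π√(I/(mgd)), with d = 0.2920 m from pivot to centre of mass.
I_cm = mL²/12 = 6.06 × 1.61²/12 = 1.309 kg·m²; I = I_cm + md² = 1.309 + 6.06 × 0.2920² = 1.826 kg·m².
T = 2π√(1.826/(6.06 × 22.7 × 0.2920)) = 1.34 s.

1.34 s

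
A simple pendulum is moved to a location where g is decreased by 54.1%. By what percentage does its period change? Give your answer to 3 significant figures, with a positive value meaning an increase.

T ∝ 1/√g, so T'/T = 1/√(0.4590) = 1.476.
Percentage change in T = (1.476 − 1) × 100% = 47.6%.

47.6%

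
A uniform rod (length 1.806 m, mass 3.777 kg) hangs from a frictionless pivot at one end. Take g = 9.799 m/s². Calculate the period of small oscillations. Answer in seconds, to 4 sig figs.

2.202 s

For a physical pendulum T = 2π√(I/(mgd)), with d = 0.90300 m from pivot to centre of mass.
I_cm = mL²/12 = 3.777 × 1.806²/12 = 1.0266 kg·m²; I = I_cm + md² = 1.0266 + 3.777 × 0.90300² = 4.1064 kg·m².
T = 2π√(4.1064/(3.777 × 9.799 × 0.90300)) = 2.202 s.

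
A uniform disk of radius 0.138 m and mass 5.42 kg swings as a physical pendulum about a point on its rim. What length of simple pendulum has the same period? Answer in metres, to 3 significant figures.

0.207 m

The equivalent simple-pendulum length is L_eq = I/(md), where I is about the pivot and d = 0.1380 m.
I_cm = ½mR² = 0.05161 kg·m², so I = I_cm + md² = 0.05161 + 0.1032 = 0.1548 kg·m².
L_eq = 0.1548/(5.42 × 0.1380) = 0.207 m.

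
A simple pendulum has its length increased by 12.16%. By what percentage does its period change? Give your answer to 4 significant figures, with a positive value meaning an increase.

T ∝ √L, so T'/T = √(1.1216) = 1.0591.
Percentage change in T = (1.0591 − 1) × 100% = 5.906%.

5.906%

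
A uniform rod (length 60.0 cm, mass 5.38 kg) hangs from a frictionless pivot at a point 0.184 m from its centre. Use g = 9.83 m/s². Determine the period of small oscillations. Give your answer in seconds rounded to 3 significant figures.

For a physical pendulum T = 2π√(I/(mgd)), with d = 0.1840 m from pivot to centre of mass.
I_cm = mL²/12 = 5.38 × 0.600²/12 = 0.1614 kg·m²; I = I_cm + md² = 0.1614 + 5.38 × 0.1840² = 0.3435 kg·m².
T = 2π√(0.3435/(5.38 × 9.83 × 0.1840)) = 1.18 s.

1.18 s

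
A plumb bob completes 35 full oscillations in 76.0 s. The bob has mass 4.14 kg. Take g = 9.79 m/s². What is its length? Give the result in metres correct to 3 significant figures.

1.17 m

T = 76.0/35 = 2.171 s.
From T = 2π√(L/g), L = gT²/(4π²) = 9.79 × 2.171²/(4π²) = 1.17 m.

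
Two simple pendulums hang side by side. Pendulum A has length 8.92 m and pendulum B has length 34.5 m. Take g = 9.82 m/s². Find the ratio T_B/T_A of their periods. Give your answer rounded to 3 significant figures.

T ∝ √L, so T_B/T_A = √(L_B/L_A) = √(34.5/8.92) = 1.97.

1.97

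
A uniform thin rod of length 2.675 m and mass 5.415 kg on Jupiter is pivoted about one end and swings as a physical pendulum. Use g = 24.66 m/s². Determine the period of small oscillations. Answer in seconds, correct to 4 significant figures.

1.690 s

For a physical pendulum T = 2π√(I/(mgd)), with d = 1.3375 m from pivot to centre of mass.
I_cm = mL²/12 = 5.415 × 2.675²/12 = 3.2290 kg·m²; I = I_cm + md² = 3.2290 + 5.415 × 1.3375² = 12.916 kg·m².
T = 2π√(12.916/(5.415 × 24.66 × 1.3375)) = 1.690 s.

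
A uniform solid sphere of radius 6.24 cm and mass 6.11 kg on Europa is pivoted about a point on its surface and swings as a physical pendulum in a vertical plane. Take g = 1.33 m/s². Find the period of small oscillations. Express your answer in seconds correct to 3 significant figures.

I_cm = (2/5)mr² = 0.009516 kg·m². The pivot is at distance d = 0.0624 m from the centre of mass.
By the parallel-axis theorem, I = I_cm + md² = 0.009516 + 0.02379 = 0.03331 kg·m².
T = 2π√(I/(mgd)) = 2π√(0.03331/(6.11 × 1.33 × 0.0624)) = 1.61 s.

1.61 s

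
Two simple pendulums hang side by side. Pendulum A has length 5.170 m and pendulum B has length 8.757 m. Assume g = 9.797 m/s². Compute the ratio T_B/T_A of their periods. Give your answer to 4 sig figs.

T ∝ √L, so T_B/T_A = √(L_B/L_A) = √(8.757/5.170) = 1.301.

1.301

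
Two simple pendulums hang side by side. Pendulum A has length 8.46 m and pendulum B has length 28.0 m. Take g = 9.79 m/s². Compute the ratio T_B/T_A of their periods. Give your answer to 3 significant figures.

1.82

T ∝ √L, so T_B/T_A = √(L_B/L_A) = √(28.0/8.46) = 1.82.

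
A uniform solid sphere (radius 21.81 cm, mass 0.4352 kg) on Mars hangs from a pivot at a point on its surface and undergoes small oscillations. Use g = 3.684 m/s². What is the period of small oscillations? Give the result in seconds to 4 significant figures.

1.809 s

I_cm = (2/5)mr² = 0.0082806 kg·m². The pivot is at distance d = 0.2181 m from the centre of mass.
By the parallel-axis theorem, I = I_cm + md² = 0.0082806 + 0.020701 = 0.028982 kg·m².
T = 2π√(I/(mgd)) = 2π√(0.028982/(0.4352 × 3.684 × 0.2181)) = 1.809 s.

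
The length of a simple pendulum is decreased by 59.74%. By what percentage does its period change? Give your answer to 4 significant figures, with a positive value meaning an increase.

T ∝ √L, so T'/T = √(0.40260) = 0.63451.
Percentage change in T = (0.63451 − 1) × 100% = -36.55%.

-36.55%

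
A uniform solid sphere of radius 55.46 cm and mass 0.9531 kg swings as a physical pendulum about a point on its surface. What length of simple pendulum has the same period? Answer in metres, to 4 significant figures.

The equivalent simple-pendulum length is L_eq = I/(md), where I is about the pivot and d = 0.55460 m.
I_cm = (2/5)mR² = 0.11726 kg·m², so I = I_cm + md² = 0.11726 + 0.29316 = 0.41042 kg·m².
L_eq = 0.41042/(0.9531 × 0.55460) = 0.7764 m.

0.7764 m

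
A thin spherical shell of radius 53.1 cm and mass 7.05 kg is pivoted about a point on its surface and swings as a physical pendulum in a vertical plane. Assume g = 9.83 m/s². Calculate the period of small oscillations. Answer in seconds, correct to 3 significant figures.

I_cm = (2/3)mr² = 1.325 kg·m². The pivot is at distance d = 0.531 m from the centre of mass.
By the parallel-axis theorem, I = I_cm + md² = 1.325 + 1.988 = 3.313 kg·m².
T = 2π√(I/(mgd)) = 2π√(3.313/(7.05 × 9.83 × 0.531)) = 1.89 s.

1.89 s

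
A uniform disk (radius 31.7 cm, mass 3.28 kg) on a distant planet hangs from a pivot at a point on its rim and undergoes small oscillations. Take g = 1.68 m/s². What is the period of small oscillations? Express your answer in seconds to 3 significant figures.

3.34 s

I_cm = ½mr² = 0.1648 kg·m². The pivot is at distance d = 0.317 m from the centre of mass.
By the parallel-axis theorem, I = I_cm + md² = 0.1648 + 0.3296 = 0.4944 kg·m².
T = 2π√(I/(mgd)) = 2π√(0.4944/(3.28 × 1.68 × 0.317)) = 3.34 s.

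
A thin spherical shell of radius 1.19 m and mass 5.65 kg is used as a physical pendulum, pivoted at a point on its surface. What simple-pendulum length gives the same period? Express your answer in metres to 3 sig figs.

The equivalent simple-pendulum length is L_eq = I/(md), where I is about the pivot and d = 1.190 m.
I_cm = (2/3)mR² = 5.334 kg·m², so I = I_cm + md² = 5.334 + 8.001 = 13.33 kg·m².
L_eq = 13.33/(5.65 × 1.190) = 1.98 m.

1.98 m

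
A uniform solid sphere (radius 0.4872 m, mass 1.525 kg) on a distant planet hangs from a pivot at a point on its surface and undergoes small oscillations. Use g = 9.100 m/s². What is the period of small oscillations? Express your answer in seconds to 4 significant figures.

1.720 s

I_cm = (2/5)mr² = 0.14479 kg·m². The pivot is at distance d = 0.4872 m from the centre of mass.
By the parallel-axis theorem, I = I_cm + md² = 0.14479 + 0.36198 = 0.50677 kg·m².
T = 2π√(I/(mgd)) = 2π√(0.50677/(1.525 × 9.100 × 0.4872)) = 1.720 s.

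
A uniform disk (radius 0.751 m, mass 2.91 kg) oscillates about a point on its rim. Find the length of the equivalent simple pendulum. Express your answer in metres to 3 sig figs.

The equivalent simple-pendulum length is L_eq = I/(md), where I is about the pivot and d = 0.7510 m.
I_cm = ½mR² = 0.8206 kg·m², so I = I_cm + md² = 0.8206 + 1.641 = 2.462 kg·m².
L_eq = 2.462/(2.91 × 0.7510) = 1.13 m.

1.13 m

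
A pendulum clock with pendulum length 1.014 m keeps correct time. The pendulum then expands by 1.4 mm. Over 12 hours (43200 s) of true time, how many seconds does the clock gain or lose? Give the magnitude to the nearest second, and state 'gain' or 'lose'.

T ∝ √L, so T'/T = √(1.01540/1.014) = 1.00069.
In 43200 s of true time the clock registers 43200/1.00069 = 43170.2 s, so it loses 30 s.

lose 30 s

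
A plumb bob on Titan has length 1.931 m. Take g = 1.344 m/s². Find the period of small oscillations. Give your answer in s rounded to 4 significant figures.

7.531 s

T = 2π√(L/g) = 2π√(1.931/1.344) = 2π × 1.1986 = 7.531 s.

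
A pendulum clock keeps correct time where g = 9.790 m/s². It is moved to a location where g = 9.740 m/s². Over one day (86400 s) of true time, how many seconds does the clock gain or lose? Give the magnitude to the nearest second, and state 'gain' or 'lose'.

lose 221 s

The clock's period scales as T ∝ 1/√g, so T'/T = √(9.790/9.740) = 1.00256.
In 86400 s of true time the clock registers 86400/1.00256 = 86179.1 s, so it loses 221 s.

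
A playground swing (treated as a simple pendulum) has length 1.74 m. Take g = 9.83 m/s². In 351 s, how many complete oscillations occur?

132

T = 2π√(L/g) = 2π√(1.74/9.83) = 2.643 s.
Number of complete oscillations = ⌊351/2.643⌋ = ⌊132.8⌋ = 132.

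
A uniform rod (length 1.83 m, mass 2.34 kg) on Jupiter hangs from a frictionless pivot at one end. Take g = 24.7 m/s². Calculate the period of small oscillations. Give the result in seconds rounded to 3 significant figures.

1.40 s

For a physical pendulum T = 2π√(I/(mgd)), with d = 0.9150 m from pivot to centre of mass.
I_cm = mL²/12 = 2.34 × 1.83²/12 = 0.6530 kg·m²; I = I_cm + md² = 0.6530 + 2.34 × 0.9150² = 2.612 kg·m².
T = 2π√(2.612/(2.34 × 24.7 × 0.9150)) = 1.40 s.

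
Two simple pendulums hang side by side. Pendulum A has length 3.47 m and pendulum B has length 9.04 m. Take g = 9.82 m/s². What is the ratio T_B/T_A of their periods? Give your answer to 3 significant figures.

1.61

T ∝ √L, so T_B/T_A = √(L_B/L_A) = √(9.04/3.47) = 1.61.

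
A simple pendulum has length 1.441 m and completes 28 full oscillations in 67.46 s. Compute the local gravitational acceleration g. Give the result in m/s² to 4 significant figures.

9.800 m/s²

T = 67.46/28 = 2.4093 s.
From T = 2π√(L/g), g = 4π²L/T² = 4π² × 1.441/2.4093² = 9.800 m/s².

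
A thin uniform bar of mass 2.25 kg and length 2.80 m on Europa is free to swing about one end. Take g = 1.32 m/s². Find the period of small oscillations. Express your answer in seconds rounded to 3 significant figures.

7.47 s

For a physical pendulum T = 2π√(I/(mgd)), with d = 1.400 m from pivot to centre of mass.
I_cm = mL²/12 = 2.25 × 2.80²/12 = 1.470 kg·m²; I = I_cm + md² = 1.470 + 2.25 × 1.400² = 5.880 kg·m².
T = 2π√(5.880/(2.25 × 1.32 × 1.400)) = 7.47 s.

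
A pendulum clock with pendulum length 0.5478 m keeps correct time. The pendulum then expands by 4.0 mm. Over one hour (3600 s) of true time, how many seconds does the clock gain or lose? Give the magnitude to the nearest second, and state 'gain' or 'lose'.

lose 13 s

T ∝ √L, so T'/T = √(0.55180/0.5478) = 1.00364.
In 3600 s of true time the clock registers 3600/1.00364 = 3586.9 s, so it loses 13 s.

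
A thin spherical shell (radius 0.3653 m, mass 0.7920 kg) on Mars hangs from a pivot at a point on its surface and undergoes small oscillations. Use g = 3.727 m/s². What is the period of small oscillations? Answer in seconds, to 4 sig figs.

2.540 s

I_cm = (2/3)mr² = 0.070458 kg·m². The pivot is at distance d = 0.3653 m from the centre of mass.
By the parallel-axis theorem, I = I_cm + md² = 0.070458 + 0.10569 = 0.17615 kg·m².
T = 2π√(I/(mgd)) = 2π√(0.17615/(0.7920 × 3.727 × 0.3653)) = 2.540 s.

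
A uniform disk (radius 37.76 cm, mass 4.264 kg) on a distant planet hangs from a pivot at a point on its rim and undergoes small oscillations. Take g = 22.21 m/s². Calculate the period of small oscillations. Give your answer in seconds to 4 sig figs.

1.003 s

I_cm = ½mr² = 0.30398 kg·m². The pivot is at distance d = 0.3776 m from the centre of mass.
By the parallel-axis theorem, I = I_cm + md² = 0.30398 + 0.60797 = 0.91195 kg·m².
T = 2π√(I/(mgd)) = 2π√(0.91195/(4.264 × 22.21 × 0.3776)) = 1.003 s.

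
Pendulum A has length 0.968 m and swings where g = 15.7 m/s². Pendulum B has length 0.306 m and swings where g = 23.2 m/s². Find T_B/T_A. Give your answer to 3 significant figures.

T = 2π√(L/g), so T_B/T_A = √((L_B/g_B)/(L_A/g_A)) = √((0.306/23.2)/(0.968/15.7)) = 0.463.

0.463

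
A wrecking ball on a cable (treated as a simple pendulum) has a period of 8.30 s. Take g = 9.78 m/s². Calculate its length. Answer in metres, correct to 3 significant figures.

From T = 2π√(L/g), L = gT²/(4π²) = 9.78 × 8.300²/(4π²) = 17.1 m.

17.1 m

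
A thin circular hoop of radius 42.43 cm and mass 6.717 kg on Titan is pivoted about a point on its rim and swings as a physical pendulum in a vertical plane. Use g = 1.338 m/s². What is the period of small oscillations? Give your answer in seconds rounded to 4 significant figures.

5.004 s

I_cm = mr² = 1.2093 kg·m². The pivot is at distance d = 0.4243 m from the centre of mass.
By the parallel-axis theorem, I = I_cm + md² = 1.2093 + 1.2093 = 2.4185 kg·m².
T = 2π√(I/(mgd)) = 2π√(2.4185/(6.717 × 1.338 × 0.4243)) = 5.004 s.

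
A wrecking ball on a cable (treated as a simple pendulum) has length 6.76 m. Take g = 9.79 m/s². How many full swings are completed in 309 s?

59

T = 2π√(L/g) = 2π√(6.76/9.79) = 5.221 s.
Number of complete oscillations = ⌊309/5.221⌋ = ⌊59.18⌋ = 59.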